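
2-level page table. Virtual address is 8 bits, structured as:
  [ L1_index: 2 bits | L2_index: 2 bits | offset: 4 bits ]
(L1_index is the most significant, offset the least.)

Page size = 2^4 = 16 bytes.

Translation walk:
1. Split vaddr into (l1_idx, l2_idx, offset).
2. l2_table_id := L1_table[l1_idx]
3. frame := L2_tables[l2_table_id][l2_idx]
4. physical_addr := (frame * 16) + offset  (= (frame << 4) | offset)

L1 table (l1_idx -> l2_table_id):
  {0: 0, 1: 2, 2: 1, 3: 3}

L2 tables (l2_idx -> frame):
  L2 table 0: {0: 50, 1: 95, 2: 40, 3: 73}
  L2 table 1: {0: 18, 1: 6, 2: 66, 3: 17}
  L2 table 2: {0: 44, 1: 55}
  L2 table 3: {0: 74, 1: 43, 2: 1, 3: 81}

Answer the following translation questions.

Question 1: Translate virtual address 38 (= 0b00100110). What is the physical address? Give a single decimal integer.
vaddr = 38 = 0b00100110
Split: l1_idx=0, l2_idx=2, offset=6
L1[0] = 0
L2[0][2] = 40
paddr = 40 * 16 + 6 = 646

Answer: 646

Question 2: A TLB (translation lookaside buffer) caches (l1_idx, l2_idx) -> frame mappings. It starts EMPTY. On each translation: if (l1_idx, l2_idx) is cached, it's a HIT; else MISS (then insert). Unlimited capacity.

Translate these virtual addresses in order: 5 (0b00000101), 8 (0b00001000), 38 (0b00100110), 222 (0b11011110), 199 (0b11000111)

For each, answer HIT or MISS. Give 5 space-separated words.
Answer: MISS HIT MISS MISS MISS

Derivation:
vaddr=5: (0,0) not in TLB -> MISS, insert
vaddr=8: (0,0) in TLB -> HIT
vaddr=38: (0,2) not in TLB -> MISS, insert
vaddr=222: (3,1) not in TLB -> MISS, insert
vaddr=199: (3,0) not in TLB -> MISS, insert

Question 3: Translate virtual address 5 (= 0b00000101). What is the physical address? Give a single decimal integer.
vaddr = 5 = 0b00000101
Split: l1_idx=0, l2_idx=0, offset=5
L1[0] = 0
L2[0][0] = 50
paddr = 50 * 16 + 5 = 805

Answer: 805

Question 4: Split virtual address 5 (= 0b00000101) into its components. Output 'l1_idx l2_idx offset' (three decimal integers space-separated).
Answer: 0 0 5

Derivation:
vaddr = 5 = 0b00000101
  top 2 bits -> l1_idx = 0
  next 2 bits -> l2_idx = 0
  bottom 4 bits -> offset = 5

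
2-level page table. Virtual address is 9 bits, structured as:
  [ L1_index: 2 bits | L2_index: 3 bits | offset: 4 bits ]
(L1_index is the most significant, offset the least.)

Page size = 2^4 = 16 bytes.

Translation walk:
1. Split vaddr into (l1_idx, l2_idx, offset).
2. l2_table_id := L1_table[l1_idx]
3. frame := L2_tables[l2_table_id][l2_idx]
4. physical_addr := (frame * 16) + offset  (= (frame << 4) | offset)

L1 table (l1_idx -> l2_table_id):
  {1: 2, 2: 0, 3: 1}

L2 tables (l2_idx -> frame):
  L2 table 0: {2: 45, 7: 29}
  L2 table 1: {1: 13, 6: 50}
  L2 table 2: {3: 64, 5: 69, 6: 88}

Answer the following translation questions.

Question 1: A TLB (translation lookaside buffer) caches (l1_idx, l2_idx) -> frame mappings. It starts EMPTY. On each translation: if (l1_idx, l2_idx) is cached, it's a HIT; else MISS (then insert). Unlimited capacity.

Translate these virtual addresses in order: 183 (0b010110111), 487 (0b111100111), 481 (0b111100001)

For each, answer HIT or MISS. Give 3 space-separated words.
Answer: MISS MISS HIT

Derivation:
vaddr=183: (1,3) not in TLB -> MISS, insert
vaddr=487: (3,6) not in TLB -> MISS, insert
vaddr=481: (3,6) in TLB -> HIT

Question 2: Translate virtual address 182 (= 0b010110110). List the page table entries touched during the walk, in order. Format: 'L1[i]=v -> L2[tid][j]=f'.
Answer: L1[1]=2 -> L2[2][3]=64

Derivation:
vaddr = 182 = 0b010110110
Split: l1_idx=1, l2_idx=3, offset=6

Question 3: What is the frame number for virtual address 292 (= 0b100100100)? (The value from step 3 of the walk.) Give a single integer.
vaddr = 292: l1_idx=2, l2_idx=2
L1[2] = 0; L2[0][2] = 45

Answer: 45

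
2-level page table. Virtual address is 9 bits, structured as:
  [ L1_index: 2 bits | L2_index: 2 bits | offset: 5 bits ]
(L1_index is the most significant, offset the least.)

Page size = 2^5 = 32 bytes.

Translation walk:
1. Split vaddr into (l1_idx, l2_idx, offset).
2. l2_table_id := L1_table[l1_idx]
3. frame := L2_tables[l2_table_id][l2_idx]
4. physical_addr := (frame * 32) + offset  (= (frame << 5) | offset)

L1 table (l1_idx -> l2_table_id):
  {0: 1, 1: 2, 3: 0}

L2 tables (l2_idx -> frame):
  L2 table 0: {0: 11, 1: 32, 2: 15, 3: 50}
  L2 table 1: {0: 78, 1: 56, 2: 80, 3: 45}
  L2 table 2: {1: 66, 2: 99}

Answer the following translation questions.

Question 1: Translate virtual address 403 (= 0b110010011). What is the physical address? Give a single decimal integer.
Answer: 371

Derivation:
vaddr = 403 = 0b110010011
Split: l1_idx=3, l2_idx=0, offset=19
L1[3] = 0
L2[0][0] = 11
paddr = 11 * 32 + 19 = 371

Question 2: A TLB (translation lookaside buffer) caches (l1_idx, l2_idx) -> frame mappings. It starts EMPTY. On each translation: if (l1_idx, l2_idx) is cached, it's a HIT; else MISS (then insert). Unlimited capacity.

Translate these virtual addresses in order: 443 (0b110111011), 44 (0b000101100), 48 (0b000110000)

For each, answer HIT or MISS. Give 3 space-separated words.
Answer: MISS MISS HIT

Derivation:
vaddr=443: (3,1) not in TLB -> MISS, insert
vaddr=44: (0,1) not in TLB -> MISS, insert
vaddr=48: (0,1) in TLB -> HIT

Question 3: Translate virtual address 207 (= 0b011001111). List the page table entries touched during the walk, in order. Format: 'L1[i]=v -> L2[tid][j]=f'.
Answer: L1[1]=2 -> L2[2][2]=99

Derivation:
vaddr = 207 = 0b011001111
Split: l1_idx=1, l2_idx=2, offset=15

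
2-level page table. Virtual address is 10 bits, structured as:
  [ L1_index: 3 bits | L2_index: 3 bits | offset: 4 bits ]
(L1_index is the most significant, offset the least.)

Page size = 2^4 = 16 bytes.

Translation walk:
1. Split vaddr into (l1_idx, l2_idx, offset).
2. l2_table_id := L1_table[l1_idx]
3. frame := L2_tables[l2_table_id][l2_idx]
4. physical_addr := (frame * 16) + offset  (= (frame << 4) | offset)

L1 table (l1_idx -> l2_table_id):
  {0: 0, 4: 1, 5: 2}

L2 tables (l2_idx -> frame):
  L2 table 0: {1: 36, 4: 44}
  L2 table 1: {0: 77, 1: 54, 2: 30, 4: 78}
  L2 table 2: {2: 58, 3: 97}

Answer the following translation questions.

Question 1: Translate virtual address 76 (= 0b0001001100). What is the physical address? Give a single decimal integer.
vaddr = 76 = 0b0001001100
Split: l1_idx=0, l2_idx=4, offset=12
L1[0] = 0
L2[0][4] = 44
paddr = 44 * 16 + 12 = 716

Answer: 716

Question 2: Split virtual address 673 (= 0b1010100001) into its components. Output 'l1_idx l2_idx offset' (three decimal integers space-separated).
vaddr = 673 = 0b1010100001
  top 3 bits -> l1_idx = 5
  next 3 bits -> l2_idx = 2
  bottom 4 bits -> offset = 1

Answer: 5 2 1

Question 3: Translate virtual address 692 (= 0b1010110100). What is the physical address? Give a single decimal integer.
Answer: 1556

Derivation:
vaddr = 692 = 0b1010110100
Split: l1_idx=5, l2_idx=3, offset=4
L1[5] = 2
L2[2][3] = 97
paddr = 97 * 16 + 4 = 1556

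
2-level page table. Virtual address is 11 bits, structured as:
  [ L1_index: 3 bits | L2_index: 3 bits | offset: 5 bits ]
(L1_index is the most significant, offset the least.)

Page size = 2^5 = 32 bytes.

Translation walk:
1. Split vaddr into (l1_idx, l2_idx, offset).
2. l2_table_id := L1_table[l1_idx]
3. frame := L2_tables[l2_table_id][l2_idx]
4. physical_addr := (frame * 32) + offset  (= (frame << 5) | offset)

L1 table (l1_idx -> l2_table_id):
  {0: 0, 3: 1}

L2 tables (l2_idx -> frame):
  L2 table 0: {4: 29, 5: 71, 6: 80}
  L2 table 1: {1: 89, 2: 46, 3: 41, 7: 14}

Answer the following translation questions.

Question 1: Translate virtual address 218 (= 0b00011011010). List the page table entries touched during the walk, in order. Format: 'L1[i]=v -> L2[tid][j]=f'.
vaddr = 218 = 0b00011011010
Split: l1_idx=0, l2_idx=6, offset=26

Answer: L1[0]=0 -> L2[0][6]=80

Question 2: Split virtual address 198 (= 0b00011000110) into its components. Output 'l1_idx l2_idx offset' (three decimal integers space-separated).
vaddr = 198 = 0b00011000110
  top 3 bits -> l1_idx = 0
  next 3 bits -> l2_idx = 6
  bottom 5 bits -> offset = 6

Answer: 0 6 6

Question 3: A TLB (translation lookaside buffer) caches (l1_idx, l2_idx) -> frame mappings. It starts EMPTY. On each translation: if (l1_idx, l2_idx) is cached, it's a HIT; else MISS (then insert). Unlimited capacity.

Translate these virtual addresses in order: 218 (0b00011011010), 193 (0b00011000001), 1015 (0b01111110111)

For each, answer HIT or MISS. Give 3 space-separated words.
vaddr=218: (0,6) not in TLB -> MISS, insert
vaddr=193: (0,6) in TLB -> HIT
vaddr=1015: (3,7) not in TLB -> MISS, insert

Answer: MISS HIT MISS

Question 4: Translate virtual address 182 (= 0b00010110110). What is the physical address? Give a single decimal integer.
Answer: 2294

Derivation:
vaddr = 182 = 0b00010110110
Split: l1_idx=0, l2_idx=5, offset=22
L1[0] = 0
L2[0][5] = 71
paddr = 71 * 32 + 22 = 2294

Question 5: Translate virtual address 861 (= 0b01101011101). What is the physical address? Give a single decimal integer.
Answer: 1501

Derivation:
vaddr = 861 = 0b01101011101
Split: l1_idx=3, l2_idx=2, offset=29
L1[3] = 1
L2[1][2] = 46
paddr = 46 * 32 + 29 = 1501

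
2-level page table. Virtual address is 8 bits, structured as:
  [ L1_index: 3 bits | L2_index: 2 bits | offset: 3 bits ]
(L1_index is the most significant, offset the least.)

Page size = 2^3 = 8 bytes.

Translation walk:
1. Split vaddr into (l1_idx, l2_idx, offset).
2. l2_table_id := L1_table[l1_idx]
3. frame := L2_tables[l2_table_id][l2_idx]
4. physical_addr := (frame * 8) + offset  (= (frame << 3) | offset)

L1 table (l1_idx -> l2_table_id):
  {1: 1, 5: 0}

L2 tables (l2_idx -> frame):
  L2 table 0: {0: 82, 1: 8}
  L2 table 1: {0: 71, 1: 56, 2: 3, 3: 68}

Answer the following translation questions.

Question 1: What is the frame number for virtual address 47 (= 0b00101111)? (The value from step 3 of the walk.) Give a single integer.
vaddr = 47: l1_idx=1, l2_idx=1
L1[1] = 1; L2[1][1] = 56

Answer: 56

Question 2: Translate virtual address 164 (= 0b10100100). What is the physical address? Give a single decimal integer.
vaddr = 164 = 0b10100100
Split: l1_idx=5, l2_idx=0, offset=4
L1[5] = 0
L2[0][0] = 82
paddr = 82 * 8 + 4 = 660

Answer: 660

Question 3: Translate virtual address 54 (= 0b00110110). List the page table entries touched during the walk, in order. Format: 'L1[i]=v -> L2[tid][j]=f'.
vaddr = 54 = 0b00110110
Split: l1_idx=1, l2_idx=2, offset=6

Answer: L1[1]=1 -> L2[1][2]=3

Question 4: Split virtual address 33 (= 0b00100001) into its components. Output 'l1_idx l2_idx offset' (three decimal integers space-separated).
Answer: 1 0 1

Derivation:
vaddr = 33 = 0b00100001
  top 3 bits -> l1_idx = 1
  next 2 bits -> l2_idx = 0
  bottom 3 bits -> offset = 1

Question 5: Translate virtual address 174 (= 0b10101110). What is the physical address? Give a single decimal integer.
Answer: 70

Derivation:
vaddr = 174 = 0b10101110
Split: l1_idx=5, l2_idx=1, offset=6
L1[5] = 0
L2[0][1] = 8
paddr = 8 * 8 + 6 = 70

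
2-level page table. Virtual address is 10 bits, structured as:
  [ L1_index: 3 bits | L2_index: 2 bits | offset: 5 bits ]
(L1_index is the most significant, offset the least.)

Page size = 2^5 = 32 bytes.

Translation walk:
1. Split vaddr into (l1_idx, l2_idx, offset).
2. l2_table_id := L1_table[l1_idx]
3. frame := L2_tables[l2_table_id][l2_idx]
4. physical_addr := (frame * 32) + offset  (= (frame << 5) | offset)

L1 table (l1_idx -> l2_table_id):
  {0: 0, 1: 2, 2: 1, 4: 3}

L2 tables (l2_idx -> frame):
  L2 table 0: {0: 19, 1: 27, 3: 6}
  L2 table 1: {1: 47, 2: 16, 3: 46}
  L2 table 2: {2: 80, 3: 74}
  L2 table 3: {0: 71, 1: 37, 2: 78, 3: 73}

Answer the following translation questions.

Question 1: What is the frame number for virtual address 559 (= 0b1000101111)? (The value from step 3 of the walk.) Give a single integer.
vaddr = 559: l1_idx=4, l2_idx=1
L1[4] = 3; L2[3][1] = 37

Answer: 37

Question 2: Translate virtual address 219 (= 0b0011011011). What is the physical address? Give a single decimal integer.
vaddr = 219 = 0b0011011011
Split: l1_idx=1, l2_idx=2, offset=27
L1[1] = 2
L2[2][2] = 80
paddr = 80 * 32 + 27 = 2587

Answer: 2587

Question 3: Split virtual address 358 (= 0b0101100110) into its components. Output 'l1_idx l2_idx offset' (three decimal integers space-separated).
vaddr = 358 = 0b0101100110
  top 3 bits -> l1_idx = 2
  next 2 bits -> l2_idx = 3
  bottom 5 bits -> offset = 6

Answer: 2 3 6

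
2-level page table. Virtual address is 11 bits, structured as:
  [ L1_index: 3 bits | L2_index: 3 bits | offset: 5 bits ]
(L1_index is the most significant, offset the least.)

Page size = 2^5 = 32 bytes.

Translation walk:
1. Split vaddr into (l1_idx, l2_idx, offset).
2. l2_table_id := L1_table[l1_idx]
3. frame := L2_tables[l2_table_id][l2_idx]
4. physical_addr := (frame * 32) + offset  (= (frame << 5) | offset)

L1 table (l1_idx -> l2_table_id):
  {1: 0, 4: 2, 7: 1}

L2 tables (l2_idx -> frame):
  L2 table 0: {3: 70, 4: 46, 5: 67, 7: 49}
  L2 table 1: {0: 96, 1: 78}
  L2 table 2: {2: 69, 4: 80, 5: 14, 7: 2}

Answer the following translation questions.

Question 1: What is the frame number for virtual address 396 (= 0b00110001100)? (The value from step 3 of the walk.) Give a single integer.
Answer: 46

Derivation:
vaddr = 396: l1_idx=1, l2_idx=4
L1[1] = 0; L2[0][4] = 46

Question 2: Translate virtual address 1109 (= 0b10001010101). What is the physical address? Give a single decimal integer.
vaddr = 1109 = 0b10001010101
Split: l1_idx=4, l2_idx=2, offset=21
L1[4] = 2
L2[2][2] = 69
paddr = 69 * 32 + 21 = 2229

Answer: 2229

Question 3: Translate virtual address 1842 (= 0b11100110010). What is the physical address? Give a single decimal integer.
Answer: 2514

Derivation:
vaddr = 1842 = 0b11100110010
Split: l1_idx=7, l2_idx=1, offset=18
L1[7] = 1
L2[1][1] = 78
paddr = 78 * 32 + 18 = 2514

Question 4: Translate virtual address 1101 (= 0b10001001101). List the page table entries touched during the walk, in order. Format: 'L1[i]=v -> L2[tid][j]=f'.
vaddr = 1101 = 0b10001001101
Split: l1_idx=4, l2_idx=2, offset=13

Answer: L1[4]=2 -> L2[2][2]=69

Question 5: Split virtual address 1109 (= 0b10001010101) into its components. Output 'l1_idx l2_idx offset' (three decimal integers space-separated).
Answer: 4 2 21

Derivation:
vaddr = 1109 = 0b10001010101
  top 3 bits -> l1_idx = 4
  next 3 bits -> l2_idx = 2
  bottom 5 bits -> offset = 21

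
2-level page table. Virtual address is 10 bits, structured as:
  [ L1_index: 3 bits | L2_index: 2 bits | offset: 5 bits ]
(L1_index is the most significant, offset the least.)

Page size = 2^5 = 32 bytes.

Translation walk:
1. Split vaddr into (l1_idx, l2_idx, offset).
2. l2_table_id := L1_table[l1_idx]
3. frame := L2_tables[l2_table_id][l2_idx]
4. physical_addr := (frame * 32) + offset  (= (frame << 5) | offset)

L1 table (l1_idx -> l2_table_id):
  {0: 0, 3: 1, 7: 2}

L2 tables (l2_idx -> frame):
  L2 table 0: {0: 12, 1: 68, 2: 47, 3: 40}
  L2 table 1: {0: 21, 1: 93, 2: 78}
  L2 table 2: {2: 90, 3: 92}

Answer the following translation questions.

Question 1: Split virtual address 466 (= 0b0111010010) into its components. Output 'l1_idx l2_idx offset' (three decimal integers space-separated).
vaddr = 466 = 0b0111010010
  top 3 bits -> l1_idx = 3
  next 2 bits -> l2_idx = 2
  bottom 5 bits -> offset = 18

Answer: 3 2 18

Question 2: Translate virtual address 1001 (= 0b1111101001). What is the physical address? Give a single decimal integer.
vaddr = 1001 = 0b1111101001
Split: l1_idx=7, l2_idx=3, offset=9
L1[7] = 2
L2[2][3] = 92
paddr = 92 * 32 + 9 = 2953

Answer: 2953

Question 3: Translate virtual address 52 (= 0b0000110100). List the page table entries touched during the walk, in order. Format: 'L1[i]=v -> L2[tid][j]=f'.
vaddr = 52 = 0b0000110100
Split: l1_idx=0, l2_idx=1, offset=20

Answer: L1[0]=0 -> L2[0][1]=68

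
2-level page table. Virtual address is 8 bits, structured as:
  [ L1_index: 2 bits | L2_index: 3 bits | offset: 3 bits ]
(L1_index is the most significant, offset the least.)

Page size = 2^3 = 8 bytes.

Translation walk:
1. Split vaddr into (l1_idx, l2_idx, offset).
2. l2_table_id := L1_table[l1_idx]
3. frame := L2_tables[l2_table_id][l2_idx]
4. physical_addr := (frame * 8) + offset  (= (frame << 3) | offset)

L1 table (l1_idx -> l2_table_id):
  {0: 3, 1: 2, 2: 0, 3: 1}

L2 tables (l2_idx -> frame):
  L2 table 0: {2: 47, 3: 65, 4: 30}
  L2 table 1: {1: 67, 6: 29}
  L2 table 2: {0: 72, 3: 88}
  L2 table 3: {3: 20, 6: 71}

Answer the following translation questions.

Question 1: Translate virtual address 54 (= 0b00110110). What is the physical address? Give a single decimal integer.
vaddr = 54 = 0b00110110
Split: l1_idx=0, l2_idx=6, offset=6
L1[0] = 3
L2[3][6] = 71
paddr = 71 * 8 + 6 = 574

Answer: 574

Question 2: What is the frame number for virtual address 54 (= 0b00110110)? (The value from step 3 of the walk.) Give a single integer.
Answer: 71

Derivation:
vaddr = 54: l1_idx=0, l2_idx=6
L1[0] = 3; L2[3][6] = 71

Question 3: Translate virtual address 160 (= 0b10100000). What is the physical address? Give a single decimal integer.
vaddr = 160 = 0b10100000
Split: l1_idx=2, l2_idx=4, offset=0
L1[2] = 0
L2[0][4] = 30
paddr = 30 * 8 + 0 = 240

Answer: 240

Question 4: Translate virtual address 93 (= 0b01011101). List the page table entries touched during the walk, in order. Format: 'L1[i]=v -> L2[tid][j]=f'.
Answer: L1[1]=2 -> L2[2][3]=88

Derivation:
vaddr = 93 = 0b01011101
Split: l1_idx=1, l2_idx=3, offset=5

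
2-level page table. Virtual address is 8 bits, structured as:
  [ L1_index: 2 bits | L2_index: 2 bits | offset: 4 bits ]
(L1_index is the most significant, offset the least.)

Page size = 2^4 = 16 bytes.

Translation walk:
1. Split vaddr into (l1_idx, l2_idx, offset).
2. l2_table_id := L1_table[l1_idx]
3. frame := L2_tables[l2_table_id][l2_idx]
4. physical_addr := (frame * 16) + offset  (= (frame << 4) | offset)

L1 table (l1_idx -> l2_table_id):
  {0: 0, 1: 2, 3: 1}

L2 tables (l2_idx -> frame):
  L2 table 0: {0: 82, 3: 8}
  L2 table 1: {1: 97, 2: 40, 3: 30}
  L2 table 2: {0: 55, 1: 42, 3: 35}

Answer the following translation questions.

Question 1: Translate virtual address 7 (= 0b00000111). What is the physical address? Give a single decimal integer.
Answer: 1319

Derivation:
vaddr = 7 = 0b00000111
Split: l1_idx=0, l2_idx=0, offset=7
L1[0] = 0
L2[0][0] = 82
paddr = 82 * 16 + 7 = 1319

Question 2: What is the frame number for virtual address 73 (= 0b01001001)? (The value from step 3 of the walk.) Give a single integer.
vaddr = 73: l1_idx=1, l2_idx=0
L1[1] = 2; L2[2][0] = 55

Answer: 55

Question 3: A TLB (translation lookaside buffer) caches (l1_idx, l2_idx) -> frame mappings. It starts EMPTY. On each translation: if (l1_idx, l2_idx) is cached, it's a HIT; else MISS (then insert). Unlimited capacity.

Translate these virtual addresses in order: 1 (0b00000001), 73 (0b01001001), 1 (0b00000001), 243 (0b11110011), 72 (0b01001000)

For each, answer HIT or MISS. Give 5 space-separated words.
Answer: MISS MISS HIT MISS HIT

Derivation:
vaddr=1: (0,0) not in TLB -> MISS, insert
vaddr=73: (1,0) not in TLB -> MISS, insert
vaddr=1: (0,0) in TLB -> HIT
vaddr=243: (3,3) not in TLB -> MISS, insert
vaddr=72: (1,0) in TLB -> HIT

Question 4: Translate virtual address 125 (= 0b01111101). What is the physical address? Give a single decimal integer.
vaddr = 125 = 0b01111101
Split: l1_idx=1, l2_idx=3, offset=13
L1[1] = 2
L2[2][3] = 35
paddr = 35 * 16 + 13 = 573

Answer: 573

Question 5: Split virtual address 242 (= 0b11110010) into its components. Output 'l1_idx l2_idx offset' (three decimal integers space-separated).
Answer: 3 3 2

Derivation:
vaddr = 242 = 0b11110010
  top 2 bits -> l1_idx = 3
  next 2 bits -> l2_idx = 3
  bottom 4 bits -> offset = 2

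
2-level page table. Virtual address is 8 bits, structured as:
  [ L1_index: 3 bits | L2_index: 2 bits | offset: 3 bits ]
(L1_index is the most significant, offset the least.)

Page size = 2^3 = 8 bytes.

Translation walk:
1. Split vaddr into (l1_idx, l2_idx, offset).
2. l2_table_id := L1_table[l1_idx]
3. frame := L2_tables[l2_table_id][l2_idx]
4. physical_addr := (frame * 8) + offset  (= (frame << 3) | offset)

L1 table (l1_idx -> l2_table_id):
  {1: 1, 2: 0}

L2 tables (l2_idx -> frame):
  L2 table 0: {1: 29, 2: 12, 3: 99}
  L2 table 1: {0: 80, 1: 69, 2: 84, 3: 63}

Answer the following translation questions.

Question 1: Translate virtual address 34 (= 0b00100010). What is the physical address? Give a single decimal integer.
Answer: 642

Derivation:
vaddr = 34 = 0b00100010
Split: l1_idx=1, l2_idx=0, offset=2
L1[1] = 1
L2[1][0] = 80
paddr = 80 * 8 + 2 = 642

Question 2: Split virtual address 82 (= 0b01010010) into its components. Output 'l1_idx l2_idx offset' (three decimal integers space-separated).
vaddr = 82 = 0b01010010
  top 3 bits -> l1_idx = 2
  next 2 bits -> l2_idx = 2
  bottom 3 bits -> offset = 2

Answer: 2 2 2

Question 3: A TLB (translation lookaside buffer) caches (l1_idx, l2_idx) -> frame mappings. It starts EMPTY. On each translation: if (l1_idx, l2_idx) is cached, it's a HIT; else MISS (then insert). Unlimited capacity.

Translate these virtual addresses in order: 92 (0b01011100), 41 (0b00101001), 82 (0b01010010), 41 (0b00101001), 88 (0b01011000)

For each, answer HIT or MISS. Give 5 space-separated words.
vaddr=92: (2,3) not in TLB -> MISS, insert
vaddr=41: (1,1) not in TLB -> MISS, insert
vaddr=82: (2,2) not in TLB -> MISS, insert
vaddr=41: (1,1) in TLB -> HIT
vaddr=88: (2,3) in TLB -> HIT

Answer: MISS MISS MISS HIT HIT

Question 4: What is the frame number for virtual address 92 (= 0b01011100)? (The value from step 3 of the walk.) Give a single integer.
vaddr = 92: l1_idx=2, l2_idx=3
L1[2] = 0; L2[0][3] = 99

Answer: 99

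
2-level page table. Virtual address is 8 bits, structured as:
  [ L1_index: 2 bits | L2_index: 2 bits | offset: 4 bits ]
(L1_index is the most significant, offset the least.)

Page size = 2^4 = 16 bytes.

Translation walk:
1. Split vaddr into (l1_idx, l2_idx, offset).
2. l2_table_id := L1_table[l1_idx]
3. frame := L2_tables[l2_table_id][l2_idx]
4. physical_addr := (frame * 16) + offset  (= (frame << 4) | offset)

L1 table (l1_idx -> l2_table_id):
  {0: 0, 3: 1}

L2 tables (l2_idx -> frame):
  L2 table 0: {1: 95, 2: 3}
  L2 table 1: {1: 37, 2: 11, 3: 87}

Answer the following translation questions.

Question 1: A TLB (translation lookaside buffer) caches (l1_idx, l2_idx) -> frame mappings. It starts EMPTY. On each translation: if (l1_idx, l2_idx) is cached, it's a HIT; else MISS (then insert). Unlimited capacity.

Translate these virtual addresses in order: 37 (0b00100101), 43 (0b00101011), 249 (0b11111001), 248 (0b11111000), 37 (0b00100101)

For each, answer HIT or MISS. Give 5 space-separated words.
Answer: MISS HIT MISS HIT HIT

Derivation:
vaddr=37: (0,2) not in TLB -> MISS, insert
vaddr=43: (0,2) in TLB -> HIT
vaddr=249: (3,3) not in TLB -> MISS, insert
vaddr=248: (3,3) in TLB -> HIT
vaddr=37: (0,2) in TLB -> HIT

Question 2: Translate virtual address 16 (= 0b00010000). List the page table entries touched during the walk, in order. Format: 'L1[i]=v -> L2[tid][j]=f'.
vaddr = 16 = 0b00010000
Split: l1_idx=0, l2_idx=1, offset=0

Answer: L1[0]=0 -> L2[0][1]=95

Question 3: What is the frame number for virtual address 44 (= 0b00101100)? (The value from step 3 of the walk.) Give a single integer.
vaddr = 44: l1_idx=0, l2_idx=2
L1[0] = 0; L2[0][2] = 3

Answer: 3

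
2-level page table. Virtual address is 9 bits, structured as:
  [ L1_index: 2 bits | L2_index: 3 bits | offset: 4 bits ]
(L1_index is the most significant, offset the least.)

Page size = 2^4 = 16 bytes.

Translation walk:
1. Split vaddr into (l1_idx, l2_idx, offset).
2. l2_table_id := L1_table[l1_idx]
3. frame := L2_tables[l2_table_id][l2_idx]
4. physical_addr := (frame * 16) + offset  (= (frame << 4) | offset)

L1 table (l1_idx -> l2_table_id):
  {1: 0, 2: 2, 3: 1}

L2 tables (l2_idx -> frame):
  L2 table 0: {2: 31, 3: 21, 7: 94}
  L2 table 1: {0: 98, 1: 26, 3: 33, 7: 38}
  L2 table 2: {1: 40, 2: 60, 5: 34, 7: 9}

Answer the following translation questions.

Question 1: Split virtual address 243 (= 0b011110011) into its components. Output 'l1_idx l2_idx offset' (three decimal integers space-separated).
Answer: 1 7 3

Derivation:
vaddr = 243 = 0b011110011
  top 2 bits -> l1_idx = 1
  next 3 bits -> l2_idx = 7
  bottom 4 bits -> offset = 3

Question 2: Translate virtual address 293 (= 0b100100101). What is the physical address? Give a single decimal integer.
vaddr = 293 = 0b100100101
Split: l1_idx=2, l2_idx=2, offset=5
L1[2] = 2
L2[2][2] = 60
paddr = 60 * 16 + 5 = 965

Answer: 965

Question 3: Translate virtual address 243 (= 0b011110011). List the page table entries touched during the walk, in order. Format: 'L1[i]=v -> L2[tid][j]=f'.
Answer: L1[1]=0 -> L2[0][7]=94

Derivation:
vaddr = 243 = 0b011110011
Split: l1_idx=1, l2_idx=7, offset=3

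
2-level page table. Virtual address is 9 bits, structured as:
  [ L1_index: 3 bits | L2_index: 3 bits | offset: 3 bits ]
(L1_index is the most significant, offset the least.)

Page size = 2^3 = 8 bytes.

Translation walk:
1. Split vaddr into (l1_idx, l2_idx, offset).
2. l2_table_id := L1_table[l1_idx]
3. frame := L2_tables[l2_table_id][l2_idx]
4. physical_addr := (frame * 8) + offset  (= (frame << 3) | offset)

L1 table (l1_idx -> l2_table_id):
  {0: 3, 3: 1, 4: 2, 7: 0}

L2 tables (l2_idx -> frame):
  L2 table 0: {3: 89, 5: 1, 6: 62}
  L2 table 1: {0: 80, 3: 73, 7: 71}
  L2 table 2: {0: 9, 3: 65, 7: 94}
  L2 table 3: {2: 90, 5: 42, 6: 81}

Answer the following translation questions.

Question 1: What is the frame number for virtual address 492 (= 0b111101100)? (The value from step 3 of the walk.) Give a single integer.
Answer: 1

Derivation:
vaddr = 492: l1_idx=7, l2_idx=5
L1[7] = 0; L2[0][5] = 1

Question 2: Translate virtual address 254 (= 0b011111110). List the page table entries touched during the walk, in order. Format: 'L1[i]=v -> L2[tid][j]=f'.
Answer: L1[3]=1 -> L2[1][7]=71

Derivation:
vaddr = 254 = 0b011111110
Split: l1_idx=3, l2_idx=7, offset=6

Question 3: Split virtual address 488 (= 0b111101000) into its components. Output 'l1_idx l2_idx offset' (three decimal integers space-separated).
vaddr = 488 = 0b111101000
  top 3 bits -> l1_idx = 7
  next 3 bits -> l2_idx = 5
  bottom 3 bits -> offset = 0

Answer: 7 5 0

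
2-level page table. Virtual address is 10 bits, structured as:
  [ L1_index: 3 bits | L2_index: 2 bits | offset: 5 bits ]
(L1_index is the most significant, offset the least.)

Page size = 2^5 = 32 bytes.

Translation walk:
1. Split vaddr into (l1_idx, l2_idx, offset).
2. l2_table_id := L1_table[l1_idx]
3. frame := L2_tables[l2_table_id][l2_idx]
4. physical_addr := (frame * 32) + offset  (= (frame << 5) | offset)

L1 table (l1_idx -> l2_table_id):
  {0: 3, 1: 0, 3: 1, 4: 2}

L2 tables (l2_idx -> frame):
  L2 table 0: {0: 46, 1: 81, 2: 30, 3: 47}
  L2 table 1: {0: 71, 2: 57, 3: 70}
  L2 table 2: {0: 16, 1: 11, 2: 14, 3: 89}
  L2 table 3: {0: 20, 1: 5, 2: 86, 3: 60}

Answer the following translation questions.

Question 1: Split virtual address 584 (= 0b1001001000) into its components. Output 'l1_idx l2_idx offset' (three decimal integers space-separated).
Answer: 4 2 8

Derivation:
vaddr = 584 = 0b1001001000
  top 3 bits -> l1_idx = 4
  next 2 bits -> l2_idx = 2
  bottom 5 bits -> offset = 8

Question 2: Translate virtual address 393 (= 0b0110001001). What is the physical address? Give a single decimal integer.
vaddr = 393 = 0b0110001001
Split: l1_idx=3, l2_idx=0, offset=9
L1[3] = 1
L2[1][0] = 71
paddr = 71 * 32 + 9 = 2281

Answer: 2281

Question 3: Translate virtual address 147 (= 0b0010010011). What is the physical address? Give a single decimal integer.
vaddr = 147 = 0b0010010011
Split: l1_idx=1, l2_idx=0, offset=19
L1[1] = 0
L2[0][0] = 46
paddr = 46 * 32 + 19 = 1491

Answer: 1491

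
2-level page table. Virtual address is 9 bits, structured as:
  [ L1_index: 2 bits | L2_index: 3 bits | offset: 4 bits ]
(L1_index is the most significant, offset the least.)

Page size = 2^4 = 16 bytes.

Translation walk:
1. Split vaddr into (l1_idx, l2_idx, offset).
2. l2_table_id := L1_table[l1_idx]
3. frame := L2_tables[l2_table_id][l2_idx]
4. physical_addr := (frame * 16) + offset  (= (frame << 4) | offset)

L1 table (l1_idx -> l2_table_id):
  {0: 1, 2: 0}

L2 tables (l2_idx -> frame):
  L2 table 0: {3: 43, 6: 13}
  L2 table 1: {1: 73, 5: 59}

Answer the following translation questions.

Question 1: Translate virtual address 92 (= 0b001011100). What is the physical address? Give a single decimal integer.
Answer: 956

Derivation:
vaddr = 92 = 0b001011100
Split: l1_idx=0, l2_idx=5, offset=12
L1[0] = 1
L2[1][5] = 59
paddr = 59 * 16 + 12 = 956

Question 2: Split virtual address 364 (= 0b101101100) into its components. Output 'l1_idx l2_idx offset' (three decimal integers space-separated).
Answer: 2 6 12

Derivation:
vaddr = 364 = 0b101101100
  top 2 bits -> l1_idx = 2
  next 3 bits -> l2_idx = 6
  bottom 4 bits -> offset = 12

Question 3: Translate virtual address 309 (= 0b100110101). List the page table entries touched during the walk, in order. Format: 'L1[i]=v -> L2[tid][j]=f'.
vaddr = 309 = 0b100110101
Split: l1_idx=2, l2_idx=3, offset=5

Answer: L1[2]=0 -> L2[0][3]=43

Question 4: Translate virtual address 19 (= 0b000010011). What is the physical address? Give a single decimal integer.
Answer: 1171

Derivation:
vaddr = 19 = 0b000010011
Split: l1_idx=0, l2_idx=1, offset=3
L1[0] = 1
L2[1][1] = 73
paddr = 73 * 16 + 3 = 1171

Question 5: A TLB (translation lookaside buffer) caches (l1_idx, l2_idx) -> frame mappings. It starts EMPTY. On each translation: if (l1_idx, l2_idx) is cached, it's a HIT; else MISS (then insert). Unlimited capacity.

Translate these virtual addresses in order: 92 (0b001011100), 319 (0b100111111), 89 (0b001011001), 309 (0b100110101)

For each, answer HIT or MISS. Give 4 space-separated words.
vaddr=92: (0,5) not in TLB -> MISS, insert
vaddr=319: (2,3) not in TLB -> MISS, insert
vaddr=89: (0,5) in TLB -> HIT
vaddr=309: (2,3) in TLB -> HIT

Answer: MISS MISS HIT HIT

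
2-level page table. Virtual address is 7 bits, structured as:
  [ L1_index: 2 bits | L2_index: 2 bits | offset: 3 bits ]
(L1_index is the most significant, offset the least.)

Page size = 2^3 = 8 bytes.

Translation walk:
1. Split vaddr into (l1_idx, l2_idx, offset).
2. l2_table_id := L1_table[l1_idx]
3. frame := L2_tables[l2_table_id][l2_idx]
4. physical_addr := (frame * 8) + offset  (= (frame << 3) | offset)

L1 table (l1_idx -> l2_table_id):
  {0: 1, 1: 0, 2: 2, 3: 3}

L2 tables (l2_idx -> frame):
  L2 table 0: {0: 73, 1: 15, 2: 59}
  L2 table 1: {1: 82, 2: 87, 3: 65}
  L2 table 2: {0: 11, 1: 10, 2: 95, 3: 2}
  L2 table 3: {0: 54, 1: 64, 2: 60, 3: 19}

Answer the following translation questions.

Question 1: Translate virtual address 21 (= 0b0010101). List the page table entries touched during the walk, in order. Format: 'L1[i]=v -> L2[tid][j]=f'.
Answer: L1[0]=1 -> L2[1][2]=87

Derivation:
vaddr = 21 = 0b0010101
Split: l1_idx=0, l2_idx=2, offset=5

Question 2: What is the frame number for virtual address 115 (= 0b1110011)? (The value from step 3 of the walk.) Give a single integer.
vaddr = 115: l1_idx=3, l2_idx=2
L1[3] = 3; L2[3][2] = 60

Answer: 60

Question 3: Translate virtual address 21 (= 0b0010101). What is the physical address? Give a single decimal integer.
Answer: 701

Derivation:
vaddr = 21 = 0b0010101
Split: l1_idx=0, l2_idx=2, offset=5
L1[0] = 1
L2[1][2] = 87
paddr = 87 * 8 + 5 = 701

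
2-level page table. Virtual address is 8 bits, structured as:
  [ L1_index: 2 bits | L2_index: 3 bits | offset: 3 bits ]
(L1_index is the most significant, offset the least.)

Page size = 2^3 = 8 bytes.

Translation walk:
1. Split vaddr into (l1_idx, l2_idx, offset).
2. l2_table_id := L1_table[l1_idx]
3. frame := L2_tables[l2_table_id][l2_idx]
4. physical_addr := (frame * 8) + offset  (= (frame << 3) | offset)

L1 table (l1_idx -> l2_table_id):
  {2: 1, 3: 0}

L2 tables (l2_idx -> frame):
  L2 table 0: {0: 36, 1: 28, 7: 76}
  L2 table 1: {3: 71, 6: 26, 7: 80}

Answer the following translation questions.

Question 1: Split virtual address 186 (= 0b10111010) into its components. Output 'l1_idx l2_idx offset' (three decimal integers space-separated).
vaddr = 186 = 0b10111010
  top 2 bits -> l1_idx = 2
  next 3 bits -> l2_idx = 7
  bottom 3 bits -> offset = 2

Answer: 2 7 2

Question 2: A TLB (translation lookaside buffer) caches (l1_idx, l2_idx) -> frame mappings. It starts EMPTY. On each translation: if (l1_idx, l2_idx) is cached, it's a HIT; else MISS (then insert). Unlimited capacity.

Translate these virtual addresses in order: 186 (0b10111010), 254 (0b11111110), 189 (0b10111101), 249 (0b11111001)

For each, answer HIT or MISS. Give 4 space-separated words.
Answer: MISS MISS HIT HIT

Derivation:
vaddr=186: (2,7) not in TLB -> MISS, insert
vaddr=254: (3,7) not in TLB -> MISS, insert
vaddr=189: (2,7) in TLB -> HIT
vaddr=249: (3,7) in TLB -> HIT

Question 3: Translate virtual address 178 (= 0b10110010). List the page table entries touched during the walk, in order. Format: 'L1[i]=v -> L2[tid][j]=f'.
vaddr = 178 = 0b10110010
Split: l1_idx=2, l2_idx=6, offset=2

Answer: L1[2]=1 -> L2[1][6]=26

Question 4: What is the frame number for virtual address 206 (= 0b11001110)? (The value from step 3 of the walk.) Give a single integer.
vaddr = 206: l1_idx=3, l2_idx=1
L1[3] = 0; L2[0][1] = 28

Answer: 28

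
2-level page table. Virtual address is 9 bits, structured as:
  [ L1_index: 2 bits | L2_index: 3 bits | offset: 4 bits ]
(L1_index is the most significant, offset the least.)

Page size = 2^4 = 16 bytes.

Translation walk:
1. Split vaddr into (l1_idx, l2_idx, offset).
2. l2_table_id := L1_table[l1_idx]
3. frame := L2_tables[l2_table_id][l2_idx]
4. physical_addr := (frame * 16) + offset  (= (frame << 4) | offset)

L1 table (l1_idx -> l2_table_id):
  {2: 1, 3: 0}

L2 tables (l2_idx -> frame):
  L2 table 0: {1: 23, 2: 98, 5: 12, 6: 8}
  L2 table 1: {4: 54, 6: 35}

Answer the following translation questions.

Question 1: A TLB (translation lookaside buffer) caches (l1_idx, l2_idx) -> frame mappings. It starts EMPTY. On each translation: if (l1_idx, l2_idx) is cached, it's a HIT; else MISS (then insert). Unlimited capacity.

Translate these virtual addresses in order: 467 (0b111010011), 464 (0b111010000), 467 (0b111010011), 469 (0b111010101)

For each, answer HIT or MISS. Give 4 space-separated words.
Answer: MISS HIT HIT HIT

Derivation:
vaddr=467: (3,5) not in TLB -> MISS, insert
vaddr=464: (3,5) in TLB -> HIT
vaddr=467: (3,5) in TLB -> HIT
vaddr=469: (3,5) in TLB -> HIT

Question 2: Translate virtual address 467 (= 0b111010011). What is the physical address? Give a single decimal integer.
Answer: 195

Derivation:
vaddr = 467 = 0b111010011
Split: l1_idx=3, l2_idx=5, offset=3
L1[3] = 0
L2[0][5] = 12
paddr = 12 * 16 + 3 = 195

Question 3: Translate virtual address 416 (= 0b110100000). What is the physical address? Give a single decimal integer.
Answer: 1568

Derivation:
vaddr = 416 = 0b110100000
Split: l1_idx=3, l2_idx=2, offset=0
L1[3] = 0
L2[0][2] = 98
paddr = 98 * 16 + 0 = 1568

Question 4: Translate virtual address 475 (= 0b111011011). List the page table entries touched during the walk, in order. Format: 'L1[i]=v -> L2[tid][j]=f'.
vaddr = 475 = 0b111011011
Split: l1_idx=3, l2_idx=5, offset=11

Answer: L1[3]=0 -> L2[0][5]=12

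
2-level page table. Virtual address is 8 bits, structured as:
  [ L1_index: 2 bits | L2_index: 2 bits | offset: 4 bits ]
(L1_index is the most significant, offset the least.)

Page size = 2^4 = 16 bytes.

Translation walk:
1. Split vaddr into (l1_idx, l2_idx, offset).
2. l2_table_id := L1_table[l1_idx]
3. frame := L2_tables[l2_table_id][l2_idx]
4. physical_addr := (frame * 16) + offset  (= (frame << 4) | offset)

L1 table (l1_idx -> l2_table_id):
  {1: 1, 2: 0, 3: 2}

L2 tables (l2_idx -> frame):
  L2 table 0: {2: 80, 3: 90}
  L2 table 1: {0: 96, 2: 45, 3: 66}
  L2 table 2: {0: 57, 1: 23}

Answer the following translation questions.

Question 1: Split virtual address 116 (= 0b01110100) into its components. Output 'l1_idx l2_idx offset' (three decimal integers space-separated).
vaddr = 116 = 0b01110100
  top 2 bits -> l1_idx = 1
  next 2 bits -> l2_idx = 3
  bottom 4 bits -> offset = 4

Answer: 1 3 4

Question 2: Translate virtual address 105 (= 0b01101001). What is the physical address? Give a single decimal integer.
Answer: 729

Derivation:
vaddr = 105 = 0b01101001
Split: l1_idx=1, l2_idx=2, offset=9
L1[1] = 1
L2[1][2] = 45
paddr = 45 * 16 + 9 = 729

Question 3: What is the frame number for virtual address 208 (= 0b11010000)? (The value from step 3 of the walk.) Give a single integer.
Answer: 23

Derivation:
vaddr = 208: l1_idx=3, l2_idx=1
L1[3] = 2; L2[2][1] = 23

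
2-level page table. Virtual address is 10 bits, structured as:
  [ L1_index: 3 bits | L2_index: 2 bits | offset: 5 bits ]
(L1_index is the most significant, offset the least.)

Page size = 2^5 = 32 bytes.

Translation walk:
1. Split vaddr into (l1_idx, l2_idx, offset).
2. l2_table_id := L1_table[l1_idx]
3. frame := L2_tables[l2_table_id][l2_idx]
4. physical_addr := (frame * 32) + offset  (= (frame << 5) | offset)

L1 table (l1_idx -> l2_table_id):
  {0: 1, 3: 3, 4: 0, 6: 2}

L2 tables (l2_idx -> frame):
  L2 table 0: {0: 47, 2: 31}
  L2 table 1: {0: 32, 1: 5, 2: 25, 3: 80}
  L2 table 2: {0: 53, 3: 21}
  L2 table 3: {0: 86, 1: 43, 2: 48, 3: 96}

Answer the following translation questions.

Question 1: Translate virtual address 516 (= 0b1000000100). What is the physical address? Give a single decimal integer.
vaddr = 516 = 0b1000000100
Split: l1_idx=4, l2_idx=0, offset=4
L1[4] = 0
L2[0][0] = 47
paddr = 47 * 32 + 4 = 1508

Answer: 1508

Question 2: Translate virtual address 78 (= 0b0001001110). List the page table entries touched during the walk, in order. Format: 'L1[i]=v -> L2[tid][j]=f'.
vaddr = 78 = 0b0001001110
Split: l1_idx=0, l2_idx=2, offset=14

Answer: L1[0]=1 -> L2[1][2]=25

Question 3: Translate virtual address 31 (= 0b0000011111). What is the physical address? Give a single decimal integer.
Answer: 1055

Derivation:
vaddr = 31 = 0b0000011111
Split: l1_idx=0, l2_idx=0, offset=31
L1[0] = 1
L2[1][0] = 32
paddr = 32 * 32 + 31 = 1055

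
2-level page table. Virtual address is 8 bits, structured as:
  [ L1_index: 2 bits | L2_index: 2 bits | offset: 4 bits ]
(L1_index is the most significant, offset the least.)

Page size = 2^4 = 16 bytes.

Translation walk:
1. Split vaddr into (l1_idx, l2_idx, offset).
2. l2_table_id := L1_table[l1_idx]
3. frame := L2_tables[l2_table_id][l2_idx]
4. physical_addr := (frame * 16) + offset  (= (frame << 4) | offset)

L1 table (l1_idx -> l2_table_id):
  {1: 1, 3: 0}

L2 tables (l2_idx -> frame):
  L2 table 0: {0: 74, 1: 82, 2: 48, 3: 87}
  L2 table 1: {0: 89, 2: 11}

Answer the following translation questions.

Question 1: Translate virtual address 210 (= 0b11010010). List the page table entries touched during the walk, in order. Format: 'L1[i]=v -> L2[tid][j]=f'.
Answer: L1[3]=0 -> L2[0][1]=82

Derivation:
vaddr = 210 = 0b11010010
Split: l1_idx=3, l2_idx=1, offset=2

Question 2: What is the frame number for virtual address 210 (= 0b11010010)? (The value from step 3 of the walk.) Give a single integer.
vaddr = 210: l1_idx=3, l2_idx=1
L1[3] = 0; L2[0][1] = 82

Answer: 82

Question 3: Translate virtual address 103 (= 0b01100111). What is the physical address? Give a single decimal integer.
vaddr = 103 = 0b01100111
Split: l1_idx=1, l2_idx=2, offset=7
L1[1] = 1
L2[1][2] = 11
paddr = 11 * 16 + 7 = 183

Answer: 183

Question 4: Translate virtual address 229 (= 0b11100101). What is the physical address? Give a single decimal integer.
Answer: 773

Derivation:
vaddr = 229 = 0b11100101
Split: l1_idx=3, l2_idx=2, offset=5
L1[3] = 0
L2[0][2] = 48
paddr = 48 * 16 + 5 = 773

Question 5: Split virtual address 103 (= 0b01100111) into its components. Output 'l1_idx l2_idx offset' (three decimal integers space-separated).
Answer: 1 2 7

Derivation:
vaddr = 103 = 0b01100111
  top 2 bits -> l1_idx = 1
  next 2 bits -> l2_idx = 2
  bottom 4 bits -> offset = 7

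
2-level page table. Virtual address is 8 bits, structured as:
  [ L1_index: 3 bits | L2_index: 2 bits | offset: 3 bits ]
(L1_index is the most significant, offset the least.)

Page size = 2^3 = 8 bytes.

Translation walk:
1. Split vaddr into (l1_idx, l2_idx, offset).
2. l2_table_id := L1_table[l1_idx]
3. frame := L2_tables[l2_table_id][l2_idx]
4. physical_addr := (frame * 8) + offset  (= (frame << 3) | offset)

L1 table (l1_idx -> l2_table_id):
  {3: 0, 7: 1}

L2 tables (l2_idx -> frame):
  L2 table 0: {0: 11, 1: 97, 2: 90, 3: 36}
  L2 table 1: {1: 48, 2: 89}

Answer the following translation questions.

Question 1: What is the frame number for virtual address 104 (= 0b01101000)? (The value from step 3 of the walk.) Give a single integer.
Answer: 97

Derivation:
vaddr = 104: l1_idx=3, l2_idx=1
L1[3] = 0; L2[0][1] = 97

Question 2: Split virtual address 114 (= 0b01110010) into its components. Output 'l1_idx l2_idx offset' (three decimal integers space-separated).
vaddr = 114 = 0b01110010
  top 3 bits -> l1_idx = 3
  next 2 bits -> l2_idx = 2
  bottom 3 bits -> offset = 2

Answer: 3 2 2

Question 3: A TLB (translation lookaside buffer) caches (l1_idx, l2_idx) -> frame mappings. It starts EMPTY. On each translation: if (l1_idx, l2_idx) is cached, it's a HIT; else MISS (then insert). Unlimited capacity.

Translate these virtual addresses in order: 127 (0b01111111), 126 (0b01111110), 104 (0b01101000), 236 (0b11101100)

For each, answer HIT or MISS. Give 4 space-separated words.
Answer: MISS HIT MISS MISS

Derivation:
vaddr=127: (3,3) not in TLB -> MISS, insert
vaddr=126: (3,3) in TLB -> HIT
vaddr=104: (3,1) not in TLB -> MISS, insert
vaddr=236: (7,1) not in TLB -> MISS, insert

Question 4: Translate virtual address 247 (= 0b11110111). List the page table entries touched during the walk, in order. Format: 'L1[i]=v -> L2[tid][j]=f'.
vaddr = 247 = 0b11110111
Split: l1_idx=7, l2_idx=2, offset=7

Answer: L1[7]=1 -> L2[1][2]=89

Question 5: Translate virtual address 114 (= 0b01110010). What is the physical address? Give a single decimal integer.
Answer: 722

Derivation:
vaddr = 114 = 0b01110010
Split: l1_idx=3, l2_idx=2, offset=2
L1[3] = 0
L2[0][2] = 90
paddr = 90 * 8 + 2 = 722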